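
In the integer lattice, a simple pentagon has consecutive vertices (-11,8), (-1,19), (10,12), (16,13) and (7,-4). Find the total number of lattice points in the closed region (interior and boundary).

By the shoelace formula, twice the signed area is |((-11)·19 − (-1)·8) + ((-1)·12 − 10·19) + (10·13 − 16·12) + (16·(-4) − 7·13) + (7·8 − (-11)·(-4))| = 608, so the area is 304.
Along each edge there are gcd(|Δx|,|Δy|)+1 lattice points, so counting each shared vertex once the boundary has gcd(10,11) + gcd(11,7) + gcd(6,1) + gcd(9,17) + gcd(18,12) = 1+1+1+1+6 = 10.
Pick's theorem gives I = A − B/2 + 1 = 304 − 10/2 + 1 = 300, so the closed region contains I + B = 300 + 10 = 310 lattice points.

310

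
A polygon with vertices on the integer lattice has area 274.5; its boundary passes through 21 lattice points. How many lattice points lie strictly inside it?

From Pick's theorem, I = A − B/2 + 1 = 274.5 − 21/2 + 1 = 265.

265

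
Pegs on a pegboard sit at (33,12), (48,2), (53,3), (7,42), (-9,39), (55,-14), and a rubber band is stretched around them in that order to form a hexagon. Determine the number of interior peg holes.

The shoelace formula gives twice the area as |(33·2 − 48·12) + (48·3 − 53·2) + (53·42 − 7·3) + (7·39 − (-9)·42) + ((-9)·(-14) − 55·39) + (55·12 − 33·(-14))| = 1487, so the area is 1487/2.
The number of boundary lattice points is Σ gcd(|Δx|,|Δy|) = gcd(15,10) + gcd(5,1) + gcd(46,39) + gcd(16,3) + gcd(64,53) + gcd(22,26) = 5+1+1+1+1+2 = 11.
Pick's theorem gives I = A − B/2 + 1 = 1487/2 − 11/2 + 1 = 739.

739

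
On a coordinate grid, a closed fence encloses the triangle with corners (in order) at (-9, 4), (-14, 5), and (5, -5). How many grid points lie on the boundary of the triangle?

The number of boundary lattice points is Σ gcd(|Δx|,|Δy|) = gcd(5,1) + gcd(19,10) + gcd(14,9) = 1+1+1 = 3.

3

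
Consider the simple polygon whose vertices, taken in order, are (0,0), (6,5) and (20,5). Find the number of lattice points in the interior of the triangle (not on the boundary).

26

By the shoelace formula, twice the signed area is |(0·5 − 6·0) + (6·5 − 20·5) + (20·0 − 0·5)| = 70, so the area is 35.
The number of boundary lattice points is Σ gcd(|Δx|,|Δy|) = gcd(6,5) + gcd(14,0) + gcd(20,5) = 1+14+5 = 20.
Pick's theorem gives I = A − B/2 + 1 = 35 − 20/2 + 1 = 26.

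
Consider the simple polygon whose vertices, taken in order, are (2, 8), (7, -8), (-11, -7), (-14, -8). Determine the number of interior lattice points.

149

By the shoelace formula, twice the signed area is |(2·(-8) − 7·8) + (7·(-7) − (-11)·(-8)) + ((-11)·(-8) − (-14)·(-7)) + ((-14)·8 − 2·(-8))| = 315, so the area is 315/2.
Along each edge there are gcd(|Δx|,|Δy|)+1 lattice points, so counting each shared vertex once the boundary has gcd(5,16) + gcd(18,1) + gcd(3,1) + gcd(16,16) = 1+1+1+16 = 19.
By Pick's theorem A = I + B/2 − 1, so I = 315/2 − 19/2 + 1 = 149.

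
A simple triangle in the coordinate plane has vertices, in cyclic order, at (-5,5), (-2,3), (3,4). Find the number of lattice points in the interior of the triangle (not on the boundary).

Using the shoelace formula, 2A = |((-5)·3 − (-2)·5) + ((-2)·4 − 3·3) + (3·5 − (-5)·4)| = 13, so the area is 6.5.
Along each edge there are gcd(|Δx|,|Δy|)+1 lattice points, so counting each shared vertex once the boundary has gcd(3,2) + gcd(5,1) + gcd(8,1) = 1+1+1 = 3.
Pick's theorem gives I = A − B/2 + 1 = 6.5 − 3/2 + 1 = 6.

6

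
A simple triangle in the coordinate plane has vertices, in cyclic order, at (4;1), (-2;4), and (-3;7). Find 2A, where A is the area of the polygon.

By the shoelace formula, twice the signed area is |(4·4 − (-2)·1) + ((-2)·7 − (-3)·4) + ((-3)·1 − 4·7)| = 15, so the area is 7.5.

15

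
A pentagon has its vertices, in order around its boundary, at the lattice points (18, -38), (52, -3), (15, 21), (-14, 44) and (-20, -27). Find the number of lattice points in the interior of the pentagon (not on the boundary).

Using the shoelace formula, 2A = |(18·(-3) − 52·(-38)) + (52·21 − 15·(-3)) + (15·44 − (-14)·21) + ((-14)·(-27) − (-20)·44) + ((-20)·(-38) − 18·(-27))| = 6517, so the area is 3258.5.
The number of boundary lattice points is Σ gcd(|Δx|,|Δy|) = gcd(34,35) + gcd(37,24) + gcd(29,23) + gcd(6,71) + gcd(38,11) = 1+1+1+1+1 = 5.
By Pick's theorem A = I + B/2 − 1, so I = 3258.5 − 5/2 + 1 = 3257.

3257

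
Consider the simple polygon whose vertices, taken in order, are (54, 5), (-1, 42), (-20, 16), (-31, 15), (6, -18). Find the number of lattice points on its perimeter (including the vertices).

5

Along each edge there are gcd(|Δx|,|Δy|)+1 lattice points, so counting each shared vertex once the boundary has gcd(55,37) + gcd(19,26) + gcd(11,1) + gcd(37,33) + gcd(48,23) = 1+1+1+1+1 = 5.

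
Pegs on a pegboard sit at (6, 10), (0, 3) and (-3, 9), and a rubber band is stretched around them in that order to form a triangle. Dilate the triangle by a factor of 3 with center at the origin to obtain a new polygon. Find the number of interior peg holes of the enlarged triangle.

Using the shoelace formula, 2A = |[6·3 − 0·10] + [0·9 − (-3)·3] + [(-3)·10 − 6·9]| = 57, so the area is 57/2.
Along each edge there are gcd(|Δx|,|Δy|)+1 lattice points, so counting each shared vertex once the boundary has gcd(6,7) + gcd(3,6) + gcd(9,1) = 1+3+1 = 5.
Scaling by 3 multiplies the area by 3² = 9 (so the new area is 513/2) and multiplies the boundary lattice-point count by 3, giving 15.
By Pick's theorem, the interior count of the dilated polygon is 513/2 − 15/2 + 1 = 250.

250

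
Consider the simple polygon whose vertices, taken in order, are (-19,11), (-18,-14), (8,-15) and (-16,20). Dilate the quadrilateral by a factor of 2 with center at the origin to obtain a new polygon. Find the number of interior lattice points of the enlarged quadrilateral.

Using the shoelace formula, 2A = |((-19)·(-14) − (-18)·11) + ((-18)·(-15) − 8·(-14)) + (8·20 − (-16)·(-15)) + ((-16)·11 − (-19)·20)| = 970, so the area is 485.
Along each edge there are gcd(|Δx|,|Δy|)+1 lattice points, so counting each shared vertex once the boundary has gcd(1,25) + gcd(26,1) + gcd(24,35) + gcd(3,9) = 1+1+1+3 = 6.
Scaling by 2 multiplies the area by 2² = 4 (so the new area is 1940) and multiplies the boundary lattice-point count by 2, giving 12.
By Pick's theorem, the interior count of the dilated polygon is 1940 − 12/2 + 1 = 1935.

1935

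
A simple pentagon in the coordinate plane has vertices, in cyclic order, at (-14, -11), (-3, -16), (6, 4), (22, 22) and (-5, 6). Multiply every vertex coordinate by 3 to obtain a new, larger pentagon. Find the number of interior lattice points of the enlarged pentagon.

By the shoelace formula, twice the signed area is |[(-14)·(-16) − (-3)·(-11)] + [(-3)·4 − 6·(-16)] + [6·22 − 22·4] + [22·6 − (-5)·22] + [(-5)·(-11) − (-14)·6]| = 700, so the area is 350.
Along each edge there are gcd(|Δx|,|Δy|)+1 lattice points, so counting each shared vertex once the boundary has gcd(11,5) + gcd(9,20) + gcd(16,18) + gcd(27,16) + gcd(9,17) = 1+1+2+1+1 = 6.
Scaling by 3 multiplies the area by 3² = 9 (so the new area is 3150) and multiplies the boundary lattice-point count by 3, giving 18.
By Pick's theorem, the interior count of the dilated polygon is 3150 − 18/2 + 1 = 3142.

3142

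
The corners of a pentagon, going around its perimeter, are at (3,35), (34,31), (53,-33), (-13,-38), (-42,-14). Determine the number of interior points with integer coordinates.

4572

By the shoelace formula, twice the signed area is |(3·31 − 34·35) + (34·(-33) − 53·31) + (53·(-38) − (-13)·(-33)) + ((-13)·(-14) − (-42)·(-38)) + ((-42)·35 − 3·(-14))| = 9147, so the area is 9147/2.
Summing gcd(|Δx|,|Δy|) over the edges gives the boundary count: gcd(31,4) + gcd(19,64) + gcd(66,5) + gcd(29,24) + gcd(45,49) = 1+1+1+1+1 = 5.
By Pick's theorem A = I + B/2 − 1, so I = 9147/2 − 5/2 + 1 = 4572.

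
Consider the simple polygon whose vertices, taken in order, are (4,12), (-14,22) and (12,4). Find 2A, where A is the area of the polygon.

The shoelace formula gives twice the area as |[4·22 − (-14)·12] + [(-14)·4 − 12·22] + [12·12 − 4·4]| = 64, so the area is 32.

64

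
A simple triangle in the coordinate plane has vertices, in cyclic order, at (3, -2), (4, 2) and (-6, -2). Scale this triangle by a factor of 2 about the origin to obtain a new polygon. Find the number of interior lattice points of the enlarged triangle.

By the shoelace formula, twice the signed area is |[3·2 − 4·(-2)] + [4·(-2) − (-6)·2] + [(-6)·(-2) − 3·(-2)]| = 36, so the area is 18.
Summing gcd(|Δx|,|Δy|) over the edges gives the boundary count: gcd(1,4) + gcd(10,4) + gcd(9,0) = 1+2+9 = 12.
Scaling by 2 multiplies the area by 2² = 4 (so the new area is 72) and multiplies the boundary lattice-point count by 2, giving 24.
By Pick's theorem, the interior count of the dilated polygon is 72 − 24/2 + 1 = 61.

61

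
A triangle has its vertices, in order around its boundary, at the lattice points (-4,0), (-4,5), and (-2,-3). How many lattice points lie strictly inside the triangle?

The shoelace formula gives twice the area as |((-4)·5 − (-4)·0) + ((-4)·(-3) − (-2)·5) + ((-2)·0 − (-4)·(-3))| = 10, so the area is 5.
Summing gcd(|Δx|,|Δy|) over the edges gives the boundary count: gcd(0,5) + gcd(2,8) + gcd(2,3) = 5+2+1 = 8.
Pick's theorem gives I = A − B/2 + 1 = 5 − 8/2 + 1 = 2.

2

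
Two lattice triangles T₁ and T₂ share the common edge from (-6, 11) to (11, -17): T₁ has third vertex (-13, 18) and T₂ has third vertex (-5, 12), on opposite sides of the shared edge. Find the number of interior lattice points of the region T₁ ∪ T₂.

57

The union is the simple quadrilateral with vertices (-6, 11), (-13, 18), (11, -17), (-5, 12) in order.
Using the shoelace formula, 2A = |((-6)·18 − (-13)·11) + ((-13)·(-17) − 11·18) + (11·12 − (-5)·(-17)) + ((-5)·11 − (-6)·12)| = 122, so the area is 61.
Summing gcd(|Δx|,|Δy|) over the edges gives the boundary count: gcd(7,7) + gcd(24,35) + gcd(16,29) + gcd(1,1) = 7+1+1+1 = 10.
By Pick's theorem I = A − B/2 + 1 = 61 − 10/2 + 1 = 57.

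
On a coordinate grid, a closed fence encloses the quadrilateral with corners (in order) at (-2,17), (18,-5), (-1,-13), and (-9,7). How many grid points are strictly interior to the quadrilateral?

396

By the shoelace formula, twice the signed area is |((-2)·(-5) − 18·17) + (18·(-13) − (-1)·(-5)) + ((-1)·7 − (-9)·(-13)) + ((-9)·17 − (-2)·7)| = 798, so the area is 399.
The number of boundary lattice points is Σ gcd(|Δx|,|Δy|) = gcd(20,22) + gcd(19,8) + gcd(8,20) + gcd(7,10) = 2+1+4+1 = 8.
Pick's theorem gives I = A − B/2 + 1 = 399 − 8/2 + 1 = 396.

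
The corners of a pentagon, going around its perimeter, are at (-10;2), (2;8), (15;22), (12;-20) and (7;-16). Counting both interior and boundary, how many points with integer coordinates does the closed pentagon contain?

By the shoelace formula, twice the signed area is |((-10)·8 − 2·2) + (2·22 − 15·8) + (15·(-20) − 12·22) + (12·(-16) − 7·(-20)) + (7·2 − (-10)·(-16))| = 922, so the area is 461.
Along each edge there are gcd(|Δx|,|Δy|)+1 lattice points, so counting each shared vertex once the boundary has gcd(12,6) + gcd(13,14) + gcd(3,42) + gcd(5,4) + gcd(17,18) = 6+1+3+1+1 = 12.
Pick's theorem gives I = A − B/2 + 1 = 461 − 12/2 + 1 = 456, so the closed region contains I + B = 456 + 12 = 468 lattice points.

468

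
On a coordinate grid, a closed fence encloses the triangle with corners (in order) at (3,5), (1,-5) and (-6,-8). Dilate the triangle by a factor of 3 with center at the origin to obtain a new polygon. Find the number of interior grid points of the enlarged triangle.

Using the shoelace formula, 2A = |(3·(-5) − 1·5) + (1·(-8) − (-6)·(-5)) + ((-6)·5 − 3·(-8))| = 64, so the area is 32.
Summing gcd(|Δx|,|Δy|) over the edges gives the boundary count: gcd(2,10) + gcd(7,3) + gcd(9,13) = 2+1+1 = 4.
Scaling by 3 multiplies the area by 3² = 9 (so the new area is 288) and multiplies the boundary lattice-point count by 3, giving 12.
By Pick's theorem, the interior count of the dilated polygon is 288 − 12/2 + 1 = 283.

283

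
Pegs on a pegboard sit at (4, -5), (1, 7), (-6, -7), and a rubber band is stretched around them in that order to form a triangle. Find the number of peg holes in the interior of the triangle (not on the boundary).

The shoelace formula gives twice the area as |[4·7 − 1·(-5)] + [1·(-7) − (-6)·7] + [(-6)·(-5) − 4·(-7)]| = 126, so the area is 63.
Summing gcd(|Δx|,|Δy|) over the edges gives the boundary count: gcd(3,12) + gcd(7,14) + gcd(10,2) = 3+7+2 = 12.
By Pick's theorem A = I + B/2 − 1, so I = 63 − 12/2 + 1 = 58.

58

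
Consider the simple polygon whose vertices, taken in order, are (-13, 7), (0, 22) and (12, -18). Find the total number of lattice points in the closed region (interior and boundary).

366

By the shoelace formula, twice the signed area is |((-13)·22 − 0·7) + (0·(-18) − 12·22) + (12·7 − (-13)·(-18))| = 700, so the area is 350.
Along each edge there are gcd(|Δx|,|Δy|)+1 lattice points, so counting each shared vertex once the boundary has gcd(13,15) + gcd(12,40) + gcd(25,25) = 1+4+25 = 30.
Pick's theorem gives I = A − B/2 + 1 = 350 − 30/2 + 1 = 336, so the closed region contains I + B = 336 + 30 = 366 lattice points.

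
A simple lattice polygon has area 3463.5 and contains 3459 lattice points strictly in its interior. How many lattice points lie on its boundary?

11

Pick's theorem gives A = I + B/2 − 1, so B = 2(A − I + 1) = 2(3463.5 − 3459 + 1) = 11.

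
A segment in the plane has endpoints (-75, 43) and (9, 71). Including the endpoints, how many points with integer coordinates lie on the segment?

29

The number of lattice points on a segment between lattice points is gcd(|Δx|,|Δy|) + 1 = gcd(84,28) + 1 = 28 + 1 = 29.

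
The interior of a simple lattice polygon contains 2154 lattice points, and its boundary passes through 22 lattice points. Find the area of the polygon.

2164

Pick's theorem states A = I + B/2 − 1, so A = 2154 + 22/2 − 1 = 2164.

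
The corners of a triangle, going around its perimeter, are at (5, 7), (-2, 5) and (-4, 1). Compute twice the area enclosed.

Using the shoelace formula, 2A = |(5·5 − (-2)·7) + ((-2)·1 − (-4)·5) + ((-4)·7 − 5·1)| = 24, so the area is 12.

24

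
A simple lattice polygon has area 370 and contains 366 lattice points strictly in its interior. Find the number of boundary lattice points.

10

Pick's theorem gives A = I + B/2 − 1, so B = 2(A − I + 1) = 2(370 − 366 + 1) = 10.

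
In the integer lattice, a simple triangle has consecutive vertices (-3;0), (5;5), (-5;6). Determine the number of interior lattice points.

The shoelace formula gives twice the area as |((-3)·5 − 5·0) + (5·6 − (-5)·5) + ((-5)·0 − (-3)·6)| = 58, so the area is 29.
Summing gcd(|Δx|,|Δy|) over the edges gives the boundary count: gcd(8,5) + gcd(10,1) + gcd(2,6) = 1+1+2 = 4.
By Pick's theorem A = I + B/2 − 1, so I = 29 − 4/2 + 1 = 28.

28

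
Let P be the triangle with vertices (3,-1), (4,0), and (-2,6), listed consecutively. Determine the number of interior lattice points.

3

By the shoelace formula, twice the signed area is |(3·0 − 4·(-1)) + (4·6 − (-2)·0) + ((-2)·(-1) − 3·6)| = 12, so the area is 6.
Summing gcd(|Δx|,|Δy|) over the edges gives the boundary count: gcd(1,1) + gcd(6,6) + gcd(5,7) = 1+6+1 = 8.
By Pick's theorem A = I + B/2 − 1, so I = 6 − 8/2 + 1 = 3.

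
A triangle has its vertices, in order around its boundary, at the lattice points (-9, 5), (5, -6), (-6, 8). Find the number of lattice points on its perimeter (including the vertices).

The number of boundary lattice points is Σ gcd(|Δx|,|Δy|) = gcd(14,11) + gcd(11,14) + gcd(3,3) = 1+1+3 = 5.

5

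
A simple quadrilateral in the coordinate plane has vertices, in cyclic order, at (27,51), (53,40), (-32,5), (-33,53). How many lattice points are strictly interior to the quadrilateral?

The shoelace formula gives twice the area as |[27·40 − 53·51] + [53·5 − (-32)·40] + [(-32)·53 − (-33)·5] + [(-33)·51 − 27·53]| = 4723, so the area is 2361.5.
The number of boundary lattice points is Σ gcd(|Δx|,|Δy|) = gcd(26,11) + gcd(85,35) + gcd(1,48) + gcd(60,2) = 1+5+1+2 = 9.
By Pick's theorem A = I + B/2 − 1, so I = 2361.5 − 9/2 + 1 = 2358.

2358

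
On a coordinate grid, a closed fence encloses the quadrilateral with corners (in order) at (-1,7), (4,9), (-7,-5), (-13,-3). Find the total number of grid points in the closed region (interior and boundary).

The shoelace formula gives twice the area as |((-1)·9 − 4·7) + (4·(-5) − (-7)·9) + ((-7)·(-3) − (-13)·(-5)) + ((-13)·7 − (-1)·(-3))| = 132, so the area is 66.
Along each edge there are gcd(|Δx|,|Δy|)+1 lattice points, so counting each shared vertex once the boundary has gcd(5,2) + gcd(11,14) + gcd(6,2) + gcd(12,10) = 1+1+2+2 = 6.
Pick's theorem gives I = A − B/2 + 1 = 66 − 6/2 + 1 = 64, so the closed region contains I + B = 64 + 6 = 70 lattice points.

70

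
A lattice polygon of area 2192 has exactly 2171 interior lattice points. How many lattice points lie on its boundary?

Pick's theorem gives A = I + B/2 − 1, so B = 2(A − I + 1) = 2(2192 − 2171 + 1) = 44.

44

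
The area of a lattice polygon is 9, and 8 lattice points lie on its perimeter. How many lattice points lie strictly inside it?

From Pick's theorem, I = A − B/2 + 1 = 9 − 8/2 + 1 = 6.

6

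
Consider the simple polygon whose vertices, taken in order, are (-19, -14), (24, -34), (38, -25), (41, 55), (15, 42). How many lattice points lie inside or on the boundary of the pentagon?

3147

Using the shoelace formula, 2A = |((-19)·(-34) − 24·(-14)) + (24·(-25) − 38·(-34)) + (38·55 − 41·(-25)) + (41·42 − 15·55) + (15·(-14) − (-19)·42)| = 6274, so the area is 3137.
The number of boundary lattice points is Σ gcd(|Δx|,|Δy|) = gcd(43,20) + gcd(14,9) + gcd(3,80) + gcd(26,13) + gcd(34,56) = 1+1+1+13+2 = 18.
Pick's theorem gives I = A − B/2 + 1 = 3137 − 18/2 + 1 = 3129, so the closed region contains I + B = 3129 + 18 = 3147 lattice points.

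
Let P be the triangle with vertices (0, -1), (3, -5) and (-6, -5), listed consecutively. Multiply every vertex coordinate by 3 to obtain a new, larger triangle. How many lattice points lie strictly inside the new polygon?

The shoelace formula gives twice the area as |(0·(-5) − 3·(-1)) + (3·(-5) − (-6)·(-5)) + ((-6)·(-1) − 0·(-5))| = 36, so the area is 18.
Summing gcd(|Δx|,|Δy|) over the edges gives the boundary count: gcd(3,4) + gcd(9,0) + gcd(6,4) = 1+9+2 = 12.
Scaling by 3 multiplies the area by 3² = 9 (so the new area is 162) and multiplies the boundary lattice-point count by 3, giving 36.
By Pick's theorem, the interior count of the dilated polygon is 162 − 36/2 + 1 = 145.

145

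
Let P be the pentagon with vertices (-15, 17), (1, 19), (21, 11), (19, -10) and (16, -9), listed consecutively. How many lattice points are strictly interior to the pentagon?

Using the shoelace formula, 2A = |((-15)·19 − 1·17) + (1·11 − 21·19) + (21·(-10) − 19·11) + (19·(-9) − 16·(-10)) + (16·17 − (-15)·(-9))| = 983, so the area is 983/2.
Summing gcd(|Δx|,|Δy|) over the edges gives the boundary count: gcd(16,2) + gcd(20,8) + gcd(2,21) + gcd(3,1) + gcd(31,26) = 2+4+1+1+1 = 9.
Pick's theorem gives I = A − B/2 + 1 = 983/2 − 9/2 + 1 = 488.

488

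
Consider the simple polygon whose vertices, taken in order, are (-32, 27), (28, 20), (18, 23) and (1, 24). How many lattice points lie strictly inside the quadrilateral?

44

Using the shoelace formula, 2A = |[(-32)·20 − 28·27] + [28·23 − 18·20] + [18·24 − 1·23] + [1·27 − (-32)·24]| = 92, so the area is 46.
The number of boundary lattice points is Σ gcd(|Δx|,|Δy|) = gcd(60,7) + gcd(10,3) + gcd(17,1) + gcd(33,3) = 1+1+1+3 = 6.
Pick's theorem gives I = A − B/2 + 1 = 46 − 6/2 + 1 = 44.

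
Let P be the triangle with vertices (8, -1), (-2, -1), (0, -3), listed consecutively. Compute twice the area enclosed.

20

Using the shoelace formula, 2A = |(8·(-1) − (-2)·(-1)) + ((-2)·(-3) − 0·(-1)) + (0·(-1) − 8·(-3))| = 20, so the area is 10.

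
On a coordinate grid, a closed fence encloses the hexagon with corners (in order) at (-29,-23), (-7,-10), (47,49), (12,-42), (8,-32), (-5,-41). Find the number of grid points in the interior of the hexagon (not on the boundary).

The shoelace formula gives twice the area as |[(-29)·(-10) − (-7)·(-23)] + [(-7)·49 − 47·(-10)] + [47·(-42) − 12·49] + [12·(-32) − 8·(-42)] + [8·(-41) − (-5)·(-32)] + [(-5)·(-23) − (-29)·(-41)]| = 3916, so the area is 1958.
Summing gcd(|Δx|,|Δy|) over the edges gives the boundary count: gcd(22,13) + gcd(54,59) + gcd(35,91) + gcd(4,10) + gcd(13,9) + gcd(24,18) = 1+1+7+2+1+6 = 18.
By Pick's theorem A = I + B/2 − 1, so I = 1958 − 18/2 + 1 = 1950.

1950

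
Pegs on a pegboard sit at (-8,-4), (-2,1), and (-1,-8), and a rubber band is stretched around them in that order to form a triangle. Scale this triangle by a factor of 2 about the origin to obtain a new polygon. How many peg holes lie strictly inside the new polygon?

By the shoelace formula, twice the signed area is |[(-8)·1 − (-2)·(-4)] + [(-2)·(-8) − (-1)·1] + [(-1)·(-4) − (-8)·(-8)]| = 59, so the area is 59/2.
Along each edge there are gcd(|Δx|,|Δy|)+1 lattice points, so counting each shared vertex once the boundary has gcd(6,5) + gcd(1,9) + gcd(7,4) = 1+1+1 = 3.
Scaling by 2 multiplies the area by 2² = 4 (so the new area is 118) and multiplies the boundary lattice-point count by 2, giving 6.
By Pick's theorem, the interior count of the dilated polygon is 118 − 6/2 + 1 = 116.

116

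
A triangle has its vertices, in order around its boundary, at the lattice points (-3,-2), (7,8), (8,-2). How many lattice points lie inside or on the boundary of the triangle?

67

Using the shoelace formula, 2A = |[(-3)·8 − 7·(-2)] + [7·(-2) − 8·8] + [8·(-2) − (-3)·(-2)]| = 110, so the area is 55.
Summing gcd(|Δx|,|Δy|) over the edges gives the boundary count: gcd(10,10) + gcd(1,10) + gcd(11,0) = 10+1+11 = 22.
Pick's theorem gives I = A − B/2 + 1 = 55 − 22/2 + 1 = 45, so the closed region contains I + B = 45 + 22 = 67 lattice points.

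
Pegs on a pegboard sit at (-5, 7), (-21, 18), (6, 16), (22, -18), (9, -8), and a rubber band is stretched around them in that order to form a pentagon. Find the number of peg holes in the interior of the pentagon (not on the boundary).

By the shoelace formula, twice the signed area is |((-5)·18 − (-21)·7) + ((-21)·16 − 6·18) + (6·(-18) − 22·16) + (22·(-8) − 9·(-18)) + (9·7 − (-5)·(-8))| = 838, so the area is 419.
The number of boundary lattice points is Σ gcd(|Δx|,|Δy|) = gcd(16,11) + gcd(27,2) + gcd(16,34) + gcd(13,10) + gcd(14,15) = 1+1+2+1+1 = 6.
Pick's theorem gives I = A − B/2 + 1 = 419 − 6/2 + 1 = 417.

417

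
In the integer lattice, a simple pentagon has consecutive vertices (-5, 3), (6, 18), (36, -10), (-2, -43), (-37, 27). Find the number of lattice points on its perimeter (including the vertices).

Summing gcd(|Δx|,|Δy|) over the edges gives the boundary count: gcd(11,15) + gcd(30,28) + gcd(38,33) + gcd(35,70) + gcd(32,24) = 1+2+1+35+8 = 47.

47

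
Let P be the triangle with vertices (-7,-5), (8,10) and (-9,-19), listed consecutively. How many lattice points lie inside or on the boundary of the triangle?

The shoelace formula gives twice the area as |((-7)·10 − 8·(-5)) + (8·(-19) − (-9)·10) + ((-9)·(-5) − (-7)·(-19))| = 180, so the area is 90.
Along each edge there are gcd(|Δx|,|Δy|)+1 lattice points, so counting each shared vertex once the boundary has gcd(15,15) + gcd(17,29) + gcd(2,14) = 15+1+2 = 18.
Pick's theorem gives I = A − B/2 + 1 = 90 − 18/2 + 1 = 82, so the closed region contains I + B = 82 + 18 = 100 lattice points.

100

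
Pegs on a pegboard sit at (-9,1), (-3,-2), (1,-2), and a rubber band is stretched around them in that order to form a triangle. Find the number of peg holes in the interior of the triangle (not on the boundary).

Using the shoelace formula, 2A = |((-9)·(-2) − (-3)·1) + ((-3)·(-2) − 1·(-2)) + (1·1 − (-9)·(-2))| = 12, so the area is 6.
Along each edge there are gcd(|Δx|,|Δy|)+1 lattice points, so counting each shared vertex once the boundary has gcd(6,3) + gcd(4,0) + gcd(10,3) = 3+4+1 = 8.
Pick's theorem gives I = A − B/2 + 1 = 6 − 8/2 + 1 = 3.

3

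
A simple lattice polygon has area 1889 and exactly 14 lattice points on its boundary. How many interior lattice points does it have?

From Pick's theorem, I = A − B/2 + 1 = 1889 − 14/2 + 1 = 1883.

1883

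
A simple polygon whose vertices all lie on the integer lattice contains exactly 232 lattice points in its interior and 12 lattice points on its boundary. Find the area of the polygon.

By Pick's theorem, A = I + B/2 − 1 = 232 + 12/2 − 1 = 237.

237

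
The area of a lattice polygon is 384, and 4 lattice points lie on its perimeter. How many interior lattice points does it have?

383

Pick's theorem A = I + B/2 − 1 rearranges to I = A − B/2 + 1 = 384 − 4/2 + 1 = 383.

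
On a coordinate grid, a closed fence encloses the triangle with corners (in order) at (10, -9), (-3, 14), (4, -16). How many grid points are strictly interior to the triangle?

114

Using the shoelace formula, 2A = |(10·14 − (-3)·(-9)) + ((-3)·(-16) − 4·14) + (4·(-9) − 10·(-16))| = 229, so the area is 114.5.
The number of boundary lattice points is Σ gcd(|Δx|,|Δy|) = gcd(13,23) + gcd(7,30) + gcd(6,7) = 1+1+1 = 3.
Pick's theorem gives I = A − B/2 + 1 = 114.5 − 3/2 + 1 = 114.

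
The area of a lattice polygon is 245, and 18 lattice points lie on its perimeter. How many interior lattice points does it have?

237

Pick's theorem A = I + B/2 − 1 rearranges to I = A − B/2 + 1 = 245 − 18/2 + 1 = 237.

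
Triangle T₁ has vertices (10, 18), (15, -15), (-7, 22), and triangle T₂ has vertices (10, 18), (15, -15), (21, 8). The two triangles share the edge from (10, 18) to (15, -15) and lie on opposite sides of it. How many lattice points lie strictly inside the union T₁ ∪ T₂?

The union is the simple quadrilateral with vertices (10, 18), (-7, 22), (15, -15), (21, 8) in order.
Using the shoelace formula, 2A = |[10·22 − (-7)·18] + [(-7)·(-15) − 15·22] + [15·8 − 21·(-15)] + [21·18 − 10·8]| = 854, so the area is 427.
Along each edge there are gcd(|Δx|,|Δy|)+1 lattice points, so counting each shared vertex once the boundary has gcd(17,4) + gcd(22,37) + gcd(6,23) + gcd(11,10) = 1+1+1+1 = 4.
By Pick's theorem I = A − B/2 + 1 = 427 − 4/2 + 1 = 426.

426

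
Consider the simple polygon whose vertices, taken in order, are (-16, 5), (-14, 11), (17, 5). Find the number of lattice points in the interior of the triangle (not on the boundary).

82

Using the shoelace formula, 2A = |[(-16)·11 − (-14)·5] + [(-14)·5 − 17·11] + [17·5 − (-16)·5]| = 198, so the area is 99.
Summing gcd(|Δx|,|Δy|) over the edges gives the boundary count: gcd(2,6) + gcd(31,6) + gcd(33,0) = 2+1+33 = 36.
By Pick's theorem A = I + B/2 − 1, so I = 99 − 36/2 + 1 = 82.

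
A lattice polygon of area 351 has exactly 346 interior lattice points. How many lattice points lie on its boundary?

12

Pick's theorem gives A = I + B/2 − 1, so B = 2(A − I + 1) = 2(351 − 346 + 1) = 12.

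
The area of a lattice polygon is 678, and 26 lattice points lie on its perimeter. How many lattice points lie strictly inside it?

666

From Pick's theorem, I = A − B/2 + 1 = 678 − 26/2 + 1 = 666.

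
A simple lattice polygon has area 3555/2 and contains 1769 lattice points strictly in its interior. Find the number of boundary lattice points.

19

Pick's theorem gives A = I + B/2 − 1, so B = 2(A − I + 1) = 2(3555/2 − 1769 + 1) = 19.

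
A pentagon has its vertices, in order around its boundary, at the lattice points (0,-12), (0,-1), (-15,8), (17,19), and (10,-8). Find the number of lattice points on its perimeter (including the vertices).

The number of boundary lattice points is Σ gcd(|Δx|,|Δy|) = gcd(0,11) + gcd(15,9) + gcd(32,11) + gcd(7,27) + gcd(10,4) = 11+3+1+1+2 = 18.

18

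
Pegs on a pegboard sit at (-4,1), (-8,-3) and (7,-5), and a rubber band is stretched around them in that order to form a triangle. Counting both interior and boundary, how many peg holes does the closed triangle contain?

By the shoelace formula, twice the signed area is |[(-4)·(-3) − (-8)·1] + [(-8)·(-5) − 7·(-3)] + [7·1 − (-4)·(-5)]| = 68, so the area is 34.
Summing gcd(|Δx|,|Δy|) over the edges gives the boundary count: gcd(4,4) + gcd(15,2) + gcd(11,6) = 4+1+1 = 6.
Pick's theorem gives I = A − B/2 + 1 = 34 − 6/2 + 1 = 32, so the closed region contains I + B = 32 + 6 = 38 lattice points.

38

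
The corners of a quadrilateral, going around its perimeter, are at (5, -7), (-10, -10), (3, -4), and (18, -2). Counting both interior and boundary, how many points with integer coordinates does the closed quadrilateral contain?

By the shoelace formula, twice the signed area is |[5·(-10) − (-10)·(-7)] + [(-10)·(-4) − 3·(-10)] + [3·(-2) − 18·(-4)] + [18·(-7) − 5·(-2)]| = 100, so the area is 50.
Summing gcd(|Δx|,|Δy|) over the edges gives the boundary count: gcd(15,3) + gcd(13,6) + gcd(15,2) + gcd(13,5) = 3+1+1+1 = 6.
Pick's theorem gives I = A − B/2 + 1 = 50 − 6/2 + 1 = 48, so the closed region contains I + B = 48 + 6 = 54 lattice points.

54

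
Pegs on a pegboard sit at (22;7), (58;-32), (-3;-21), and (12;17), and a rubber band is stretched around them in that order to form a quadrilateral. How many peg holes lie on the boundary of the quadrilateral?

The number of boundary lattice points is Σ gcd(|Δx|,|Δy|) = gcd(36,39) + gcd(61,11) + gcd(15,38) + gcd(10,10) = 3+1+1+10 = 15.

15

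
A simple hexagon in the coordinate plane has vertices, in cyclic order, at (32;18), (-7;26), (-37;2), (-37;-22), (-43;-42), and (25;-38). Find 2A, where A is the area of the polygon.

The shoelace formula gives twice the area as |[32·26 − (-7)·18] + [(-7)·2 − (-37)·26] + [(-37)·(-22) − (-37)·2] + [(-37)·(-42) − (-43)·(-22)] + [(-43)·(-38) − 25·(-42)] + [25·18 − 32·(-38)]| = 7752, so the area is 3876.

7752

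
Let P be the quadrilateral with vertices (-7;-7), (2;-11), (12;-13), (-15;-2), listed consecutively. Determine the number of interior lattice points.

33

Using the shoelace formula, 2A = |((-7)·(-11) − 2·(-7)) + (2·(-13) − 12·(-11)) + (12·(-2) − (-15)·(-13)) + ((-15)·(-7) − (-7)·(-2))| = 69, so the area is 34.5.
The number of boundary lattice points is Σ gcd(|Δx|,|Δy|) = gcd(9,4) + gcd(10,2) + gcd(27,11) + gcd(8,5) = 1+2+1+1 = 5.
By Pick's theorem A = I + B/2 − 1, so I = 34.5 − 5/2 + 1 = 33.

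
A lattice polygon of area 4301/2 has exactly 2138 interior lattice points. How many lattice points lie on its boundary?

27

Pick's theorem gives A = I + B/2 − 1, so B = 2(A − I + 1) = 2(4301/2 − 2138 + 1) = 27.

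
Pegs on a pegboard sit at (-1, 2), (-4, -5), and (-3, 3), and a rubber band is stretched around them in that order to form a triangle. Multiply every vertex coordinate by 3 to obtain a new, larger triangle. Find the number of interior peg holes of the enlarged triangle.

73

The shoelace formula gives twice the area as |((-1)·(-5) − (-4)·2) + ((-4)·3 − (-3)·(-5)) + ((-3)·2 − (-1)·3)| = 17, so the area is 17/2.
Summing gcd(|Δx|,|Δy|) over the edges gives the boundary count: gcd(3,7) + gcd(1,8) + gcd(2,1) = 1+1+1 = 3.
Scaling by 3 multiplies the area by 3² = 9 (so the new area is 76.5) and multiplies the boundary lattice-point count by 3, giving 9.
By Pick's theorem, the interior count of the dilated polygon is 76.5 − 9/2 + 1 = 73.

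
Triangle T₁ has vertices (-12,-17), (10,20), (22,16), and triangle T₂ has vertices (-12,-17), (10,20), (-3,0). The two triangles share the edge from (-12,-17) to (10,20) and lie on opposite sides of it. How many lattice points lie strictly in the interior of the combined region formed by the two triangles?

The union is the simple quadrilateral with vertices (-12,-17), (22,16), (10,20), (-3,0) in order.
The shoelace formula gives twice the area as |((-12)·16 − 22·(-17)) + (22·20 − 10·16) + (10·0 − (-3)·20) + ((-3)·(-17) − (-12)·0)| = 573, so the area is 286.5.
The number of boundary lattice points is Σ gcd(|Δx|,|Δy|) = gcd(34,33) + gcd(12,4) + gcd(13,20) + gcd(9,17) = 1+4+1+1 = 7.
By Pick's theorem I = A − B/2 + 1 = 286.5 − 7/2 + 1 = 284.

284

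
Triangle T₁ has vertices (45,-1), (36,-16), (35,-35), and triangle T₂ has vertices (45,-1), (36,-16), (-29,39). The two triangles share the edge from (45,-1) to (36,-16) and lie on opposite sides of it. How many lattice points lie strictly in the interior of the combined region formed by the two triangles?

809

The union is the simple quadrilateral with vertices (45,-1), (35,-35), (36,-16), (-29,39) in order.
The shoelace formula gives twice the area as |[45·(-35) − 35·(-1)] + [35·(-16) − 36·(-35)] + [36·39 − (-29)·(-16)] + [(-29)·(-1) − 45·39]| = 1626, so the area is 813.
Summing gcd(|Δx|,|Δy|) over the edges gives the boundary count: gcd(10,34) + gcd(1,19) + gcd(65,55) + gcd(74,40) = 2+1+5+2 = 10.
By Pick's theorem I = A − B/2 + 1 = 813 − 10/2 + 1 = 809.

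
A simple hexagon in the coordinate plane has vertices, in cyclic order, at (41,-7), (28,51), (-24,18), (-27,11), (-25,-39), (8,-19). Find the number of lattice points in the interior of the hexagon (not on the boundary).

3534

Using the shoelace formula, 2A = |(41·51 − 28·(-7)) + (28·18 − (-24)·51) + ((-24)·11 − (-27)·18) + ((-27)·(-39) − (-25)·11) + ((-25)·(-19) − 8·(-39)) + (8·(-7) − 41·(-19))| = 7075, so the area is 7075/2.
Summing gcd(|Δx|,|Δy|) over the edges gives the boundary count: gcd(13,58) + gcd(52,33) + gcd(3,7) + gcd(2,50) + gcd(33,20) + gcd(33,12) = 1+1+1+2+1+3 = 9.
Pick's theorem gives I = A − B/2 + 1 = 7075/2 − 9/2 + 1 = 3534.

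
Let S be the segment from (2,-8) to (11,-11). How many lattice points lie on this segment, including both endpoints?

4

The number of lattice points on a segment between lattice points is gcd(|Δx|,|Δy|) + 1 = gcd(9,3) + 1 = 3 + 1 = 4.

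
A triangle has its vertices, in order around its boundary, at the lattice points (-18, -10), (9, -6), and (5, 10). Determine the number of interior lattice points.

By the shoelace formula, twice the signed area is |[(-18)·(-6) − 9·(-10)] + [9·10 − 5·(-6)] + [5·(-10) − (-18)·10]| = 448, so the area is 224.
The number of boundary lattice points is Σ gcd(|Δx|,|Δy|) = gcd(27,4) + gcd(4,16) + gcd(23,20) = 1+4+1 = 6.
Pick's theorem gives I = A − B/2 + 1 = 224 − 6/2 + 1 = 222.

222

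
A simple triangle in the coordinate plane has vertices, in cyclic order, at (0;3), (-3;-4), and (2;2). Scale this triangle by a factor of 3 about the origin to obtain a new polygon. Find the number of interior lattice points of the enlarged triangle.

73

The shoelace formula gives twice the area as |(0·(-4) − (-3)·3) + ((-3)·2 − 2·(-4)) + (2·3 − 0·2)| = 17, so the area is 8.5.
Summing gcd(|Δx|,|Δy|) over the edges gives the boundary count: gcd(3,7) + gcd(5,6) + gcd(2,1) = 1+1+1 = 3.
Scaling by 3 multiplies the area by 3² = 9 (so the new area is 76.5) and multiplies the boundary lattice-point count by 3, giving 9.
By Pick's theorem, the interior count of the dilated polygon is 76.5 − 9/2 + 1 = 73.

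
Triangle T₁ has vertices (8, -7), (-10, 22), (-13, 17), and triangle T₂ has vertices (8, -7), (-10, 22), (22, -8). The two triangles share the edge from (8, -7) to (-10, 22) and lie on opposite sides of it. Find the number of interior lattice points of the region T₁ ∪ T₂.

The union is the simple quadrilateral with vertices (8, -7), (-13, 17), (-10, 22), (22, -8) in order.
Using the shoelace formula, 2A = |(8·17 − (-13)·(-7)) + ((-13)·22 − (-10)·17) + ((-10)·(-8) − 22·22) + (22·(-7) − 8·(-8))| = 565, so the area is 282.5.
Along each edge there are gcd(|Δx|,|Δy|)+1 lattice points, so counting each shared vertex once the boundary has gcd(21,24) + gcd(3,5) + gcd(32,30) + gcd(14,1) = 3+1+2+1 = 7.
By Pick's theorem I = A − B/2 + 1 = 282.5 − 7/2 + 1 = 280.

280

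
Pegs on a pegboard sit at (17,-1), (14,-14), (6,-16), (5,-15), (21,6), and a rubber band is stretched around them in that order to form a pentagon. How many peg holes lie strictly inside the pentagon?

The shoelace formula gives twice the area as |(17·(-14) − 14·(-1)) + (14·(-16) − 6·(-14)) + (6·(-15) − 5·(-16)) + (5·6 − 21·(-15)) + (21·(-1) − 17·6)| = 152, so the area is 76.
Along each edge there are gcd(|Δx|,|Δy|)+1 lattice points, so counting each shared vertex once the boundary has gcd(3,13) + gcd(8,2) + gcd(1,1) + gcd(16,21) + gcd(4,7) = 1+2+1+1+1 = 6.
Pick's theorem gives I = A − B/2 + 1 = 76 − 6/2 + 1 = 74.

74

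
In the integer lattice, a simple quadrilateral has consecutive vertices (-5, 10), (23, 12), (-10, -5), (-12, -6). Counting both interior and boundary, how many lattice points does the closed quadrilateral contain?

Using the shoelace formula, 2A = |[(-5)·12 − 23·10] + [23·(-5) − (-10)·12] + [(-10)·(-6) − (-12)·(-5)] + [(-12)·10 − (-5)·(-6)]| = 435, so the area is 217.5.
The number of boundary lattice points is Σ gcd(|Δx|,|Δy|) = gcd(28,2) + gcd(33,17) + gcd(2,1) + gcd(7,16) = 2+1+1+1 = 5.
Pick's theorem gives I = A − B/2 + 1 = 217.5 − 5/2 + 1 = 216, so the closed region contains I + B = 216 + 5 = 221 lattice points.

221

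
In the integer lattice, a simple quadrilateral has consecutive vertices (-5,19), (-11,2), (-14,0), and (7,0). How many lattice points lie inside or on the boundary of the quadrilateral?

193

Using the shoelace formula, 2A = |[(-5)·2 − (-11)·19] + [(-11)·0 − (-14)·2] + [(-14)·0 − 7·0] + [7·19 − (-5)·0]| = 360, so the area is 180.
Summing gcd(|Δx|,|Δy|) over the edges gives the boundary count: gcd(6,17) + gcd(3,2) + gcd(21,0) + gcd(12,19) = 1+1+21+1 = 24.
Pick's theorem gives I = A − B/2 + 1 = 180 − 24/2 + 1 = 169, so the closed region contains I + B = 169 + 24 = 193 lattice points.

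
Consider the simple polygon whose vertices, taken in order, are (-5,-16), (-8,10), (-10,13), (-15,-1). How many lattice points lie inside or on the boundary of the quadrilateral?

Using the shoelace formula, 2A = |[(-5)·10 − (-8)·(-16)] + [(-8)·13 − (-10)·10] + [(-10)·(-1) − (-15)·13] + [(-15)·(-16) − (-5)·(-1)]| = 258, so the area is 129.
The number of boundary lattice points is Σ gcd(|Δx|,|Δy|) = gcd(3,26) + gcd(2,3) + gcd(5,14) + gcd(10,15) = 1+1+1+5 = 8.
Pick's theorem gives I = A − B/2 + 1 = 129 − 8/2 + 1 = 126, so the closed region contains I + B = 126 + 8 = 134 lattice points.

134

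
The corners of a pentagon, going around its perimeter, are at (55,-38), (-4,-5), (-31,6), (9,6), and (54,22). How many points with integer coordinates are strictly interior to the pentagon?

2096

By the shoelace formula, twice the signed area is |(55·(-5) − (-4)·(-38)) + ((-4)·6 − (-31)·(-5)) + ((-31)·6 − 9·6) + (9·22 − 54·6) + (54·(-38) − 55·22)| = 4234, so the area is 2117.
Summing gcd(|Δx|,|Δy|) over the edges gives the boundary count: gcd(59,33) + gcd(27,11) + gcd(40,0) + gcd(45,16) + gcd(1,60) = 1+1+40+1+1 = 44.
Pick's theorem gives I = A − B/2 + 1 = 2117 − 44/2 + 1 = 2096.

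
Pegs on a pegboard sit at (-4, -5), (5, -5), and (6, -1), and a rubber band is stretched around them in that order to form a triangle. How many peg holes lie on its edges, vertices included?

Summing gcd(|Δx|,|Δy|) over the edges gives the boundary count: gcd(9,0) + gcd(1,4) + gcd(10,4) = 9+1+2 = 12.

12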